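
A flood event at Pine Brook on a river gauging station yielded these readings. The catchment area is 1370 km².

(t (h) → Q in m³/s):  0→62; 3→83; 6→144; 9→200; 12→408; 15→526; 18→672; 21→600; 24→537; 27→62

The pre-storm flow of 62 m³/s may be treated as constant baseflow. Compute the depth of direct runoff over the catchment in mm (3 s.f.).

d ≈ 21.1 mm

Direct runoff: 0.0, 21.0, 82.0, 138.0, 346.0, 464.0, 610.0, 538.0, 475.0, 0.0 m³/s; ΣQ_DR = 2674 m³/s.
V = ΣQ_DR · Δt = 2674 × 10800 s = 2.888 × 10^7 m³.
Over A = 1370 km², depth = V / A = 21.1 mm.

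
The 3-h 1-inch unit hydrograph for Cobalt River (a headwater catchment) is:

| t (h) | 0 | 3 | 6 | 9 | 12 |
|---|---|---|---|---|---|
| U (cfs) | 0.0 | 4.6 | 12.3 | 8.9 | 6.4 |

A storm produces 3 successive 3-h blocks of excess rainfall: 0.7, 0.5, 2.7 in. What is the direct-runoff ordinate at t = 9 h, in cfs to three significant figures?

Q ≈ 24.8 cfs

By discrete convolution, Q_j = Σ (P_i / 1 in) · U_{j−i}.
At t = 9 h (j=3): Q = (0.7/1)·8.9 + (0.5/1)·12.3 + (2.7/1)·4.6 = 24.8 cfs.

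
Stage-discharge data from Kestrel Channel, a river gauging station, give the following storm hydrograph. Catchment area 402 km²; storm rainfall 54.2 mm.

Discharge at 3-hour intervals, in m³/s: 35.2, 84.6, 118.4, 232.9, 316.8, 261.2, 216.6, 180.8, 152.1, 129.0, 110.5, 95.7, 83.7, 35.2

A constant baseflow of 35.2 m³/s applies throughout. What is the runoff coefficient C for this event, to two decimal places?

ΣQ_DR = 1560 m³/s; V = ΣQ_DR·Δt = 1.685 × 10^7 m³.
Runoff depth d = V / A = 41.91 mm.
C = d / P = 41.91 / 54.2 = 0.77.

C ≈ 0.77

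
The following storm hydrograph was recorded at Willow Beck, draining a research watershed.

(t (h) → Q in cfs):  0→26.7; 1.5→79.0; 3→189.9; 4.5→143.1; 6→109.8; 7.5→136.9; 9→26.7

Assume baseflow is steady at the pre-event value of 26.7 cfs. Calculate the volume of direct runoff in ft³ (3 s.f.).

V ≈ 2.84 × 10^6 ft³

Direct-runoff ordinates (Q − Q_b): 0.0, 52.3, 163.2, 116.4, 83.1, 110.2, 0.0 cfs.
ΣQ_DR = 525.2 cfs.
With Δt = 1.5 h = 5400 s, V = ΣQ_DR · Δt = 525.2 × 5400 = 2.84 × 10^6 ft³.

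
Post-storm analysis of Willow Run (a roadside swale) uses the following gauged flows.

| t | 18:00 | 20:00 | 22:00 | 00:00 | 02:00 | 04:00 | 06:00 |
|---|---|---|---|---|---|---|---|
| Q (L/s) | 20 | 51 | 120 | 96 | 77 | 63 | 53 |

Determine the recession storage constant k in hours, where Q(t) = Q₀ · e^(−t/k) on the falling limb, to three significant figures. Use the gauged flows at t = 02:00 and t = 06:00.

k ≈ 10.7 h

On the falling limb, Q drops from 77 to 53 L/s between t = 02:00 and t = 06:00 (Δt = 4 h).
k = −Δt / ln(Q₂/Q₁) = −4 / ln(53/77) = 10.7 h.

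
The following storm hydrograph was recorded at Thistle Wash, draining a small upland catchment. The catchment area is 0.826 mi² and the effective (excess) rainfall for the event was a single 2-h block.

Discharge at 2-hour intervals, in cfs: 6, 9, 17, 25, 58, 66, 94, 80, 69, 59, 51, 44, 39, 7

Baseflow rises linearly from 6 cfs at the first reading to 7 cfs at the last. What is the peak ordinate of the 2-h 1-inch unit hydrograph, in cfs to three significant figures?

Direct runoff: 0.00, 2.92, 10.85, 18.77, 51.69, 59.62, 87.54, 73.46, 62.38, 52.31, 44.23, 37.15, 32.08, 0.00 cfs; ΣQ_DR = 533.0 cfs, peak = 87.54 cfs.
Runoff depth d = ΣQ_DR·Δt / A = 533.0 × 7200 / (0.826 mi²) = 2.000 in.
The 1-inch UH is the DRH scaled by (1 in)/d, so U_p = 87.54 × 1/2.000 = 43.8 cfs.

U_p ≈ 43.8 cfs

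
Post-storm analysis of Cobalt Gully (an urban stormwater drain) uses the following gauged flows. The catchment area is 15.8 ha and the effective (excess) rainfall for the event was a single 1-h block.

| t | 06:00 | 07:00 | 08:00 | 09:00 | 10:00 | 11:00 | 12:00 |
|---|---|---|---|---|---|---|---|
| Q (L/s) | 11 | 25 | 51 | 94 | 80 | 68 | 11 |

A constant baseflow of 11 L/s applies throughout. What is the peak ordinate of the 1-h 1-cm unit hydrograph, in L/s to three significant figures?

Direct runoff: 0.0, 14.0, 40.0, 83.0, 69.0, 57.0, 0.0 L/s; ΣQ_DR = 263.0 L/s, peak = 83.0 L/s.
Runoff depth d = ΣQ_DR·Δt / A = 263.0 × 3600 / (15.8 ha) = 5.992 mm.
The 1-cm UH is the DRH scaled by (10 mm)/d, so U_p = 83.0 × 10/5.992 = 139 L/s.

U_p ≈ 139 L/s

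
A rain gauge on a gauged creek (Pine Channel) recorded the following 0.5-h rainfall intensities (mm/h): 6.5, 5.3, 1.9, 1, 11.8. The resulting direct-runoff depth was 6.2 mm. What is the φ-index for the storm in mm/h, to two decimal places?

φ ≈ 3.73 mm/h

Only the 3 blocks with intensity above φ contribute runoff: 6.5, 5.3, 11.8 mm/h.
Σ(I−φ)·Δt = d  ⇒  (6.5+5.3+11.8 − 3φ)·0.5 = 6.2
φ = (23.60 − 6.2/0.5) / 3 = 3.73 mm/h.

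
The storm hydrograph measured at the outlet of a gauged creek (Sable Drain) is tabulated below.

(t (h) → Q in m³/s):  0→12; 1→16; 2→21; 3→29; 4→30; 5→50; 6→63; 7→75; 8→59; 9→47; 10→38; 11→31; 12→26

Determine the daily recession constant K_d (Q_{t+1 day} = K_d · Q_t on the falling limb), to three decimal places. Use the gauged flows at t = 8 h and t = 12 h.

K_d ≈ 0.007

Between t = 8 h and t = 12 h the flow falls from 59 to 26 m³/s over 4×1 h = 4 h.
Per-interval ratio K = (26/59)^(1/4) = 0.8148; K_d = K^(24/1) = 0.007.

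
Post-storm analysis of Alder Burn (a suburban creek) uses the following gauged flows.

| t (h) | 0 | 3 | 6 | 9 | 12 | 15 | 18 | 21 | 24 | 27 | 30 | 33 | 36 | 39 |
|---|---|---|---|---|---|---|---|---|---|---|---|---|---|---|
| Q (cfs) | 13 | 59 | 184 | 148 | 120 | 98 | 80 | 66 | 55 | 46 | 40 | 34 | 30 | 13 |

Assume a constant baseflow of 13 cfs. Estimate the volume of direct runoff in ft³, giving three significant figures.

Direct-runoff ordinates (Q − Q_b): 0.0, 46.0, 171.0, 135.0, 107.0, 85.0, 67.0, 53.0, 42.0, 33.0, 27.0, 21.0, 17.0, 0.0 cfs.
ΣQ_DR = 804.0 cfs.
With Δt = 3 h = 10800 s, V = ΣQ_DR · Δt = 804.0 × 10800 = 8.68 × 10^6 ft³.

V ≈ 8.68 × 10^6 ft³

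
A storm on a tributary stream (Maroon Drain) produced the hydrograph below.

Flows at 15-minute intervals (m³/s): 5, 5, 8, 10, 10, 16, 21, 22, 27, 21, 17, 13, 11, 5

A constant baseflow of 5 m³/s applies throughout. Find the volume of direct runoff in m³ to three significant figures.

V ≈ 1.09 × 10^5 m³

Direct-runoff ordinates (Q − Q_b): 0.0, 0.0, 3.0, 5.0, 5.0, 11.0, 16.0, 17.0, 22.0, 16.0, 12.0, 8.0, 6.0, 0.0 m³/s.
ΣQ_DR = 121.0 m³/s.
With Δt = 0.25 h = 900 s, V = ΣQ_DR · Δt = 121.0 × 900 = 1.09 × 10^5 m³.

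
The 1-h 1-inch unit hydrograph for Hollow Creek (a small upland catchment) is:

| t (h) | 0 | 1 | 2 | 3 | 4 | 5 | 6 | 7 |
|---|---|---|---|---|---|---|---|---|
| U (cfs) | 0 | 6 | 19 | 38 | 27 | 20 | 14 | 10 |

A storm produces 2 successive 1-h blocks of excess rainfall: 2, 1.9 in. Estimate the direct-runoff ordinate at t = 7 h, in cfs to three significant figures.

By discrete convolution, Q_j = Σ (P_i / 1 in) · U_{j−i}.
At t = 7 h (j=7): Q = (2/1)·10 + (1.9/1)·14 = 46.6 cfs.

Q ≈ 46.6 cfs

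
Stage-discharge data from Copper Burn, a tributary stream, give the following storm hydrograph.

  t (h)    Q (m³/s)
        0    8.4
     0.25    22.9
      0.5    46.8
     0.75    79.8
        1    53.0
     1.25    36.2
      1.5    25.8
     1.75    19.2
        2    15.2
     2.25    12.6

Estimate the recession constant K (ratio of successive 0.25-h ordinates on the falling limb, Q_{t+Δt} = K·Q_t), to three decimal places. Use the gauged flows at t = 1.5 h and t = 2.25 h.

Using the recession-limb readings at t = 1.5 h and t = 2.25 h: Q falls from 25.8 to 12.6 m³/s over 3 intervals.
K = (Q₂/Q₁)^(1/3) = (12.6/25.8)^(1/3) = 0.787.

K ≈ 0.787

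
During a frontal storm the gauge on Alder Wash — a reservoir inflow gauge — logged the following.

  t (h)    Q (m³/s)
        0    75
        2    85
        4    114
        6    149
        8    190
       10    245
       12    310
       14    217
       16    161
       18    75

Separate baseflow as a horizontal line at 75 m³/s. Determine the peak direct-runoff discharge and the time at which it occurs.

Q_p = 235.0 m³/s at t = 12 h

Subtracting baseflow gives direct-runoff ordinates: 0.0, 10.0, 39.0, 74.0, 115.0, 170.0, 235.0, 142.0, 86.0, 0.0 m³/s.
The maximum is 235.0 m³/s, occurring at the reading for t = 12 h.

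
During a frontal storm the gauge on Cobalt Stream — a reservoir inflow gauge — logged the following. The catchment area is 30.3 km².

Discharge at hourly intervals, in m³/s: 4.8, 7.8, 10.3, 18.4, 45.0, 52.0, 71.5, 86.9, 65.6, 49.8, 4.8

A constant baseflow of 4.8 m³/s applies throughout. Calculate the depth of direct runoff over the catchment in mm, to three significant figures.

Direct runoff: 0.0, 3.0, 5.5, 13.6, 40.2, 47.2, 66.7, 82.1, 60.8, 45.0, 0.0 m³/s; ΣQ_DR = 364.1 m³/s.
V = ΣQ_DR · Δt = 364.1 × 3600 s = 1.311 × 10^6 m³.
Over A = 30.3 km², depth = V / A = 43.3 mm.

d ≈ 43.3 mm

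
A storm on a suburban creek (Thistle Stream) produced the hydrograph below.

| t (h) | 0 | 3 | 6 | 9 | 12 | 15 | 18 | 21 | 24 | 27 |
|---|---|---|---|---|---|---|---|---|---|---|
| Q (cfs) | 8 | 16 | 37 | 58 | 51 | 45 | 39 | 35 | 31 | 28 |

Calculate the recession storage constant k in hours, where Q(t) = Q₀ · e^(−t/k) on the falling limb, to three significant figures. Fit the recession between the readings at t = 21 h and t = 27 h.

On the falling limb, Q drops from 35 to 28 cfs between t = 21 h and t = 27 h (Δt = 6 h).
k = −Δt / ln(Q₂/Q₁) = −6 / ln(28/35) = 26.9 h.

k ≈ 26.9 h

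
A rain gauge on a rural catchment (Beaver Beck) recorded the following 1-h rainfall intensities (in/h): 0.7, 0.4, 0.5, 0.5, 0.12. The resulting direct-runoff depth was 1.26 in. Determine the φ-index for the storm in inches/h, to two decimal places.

φ ≈ 0.21 in/h

Only the 4 blocks with intensity above φ contribute runoff: 0.7, 0.4, 0.5, 0.5 in/h.
Σ(I−φ)·Δt = d  ⇒  (0.7+0.4+0.5+0.5 − 4φ)·1 = 1.26
φ = (2.100 − 1.26/1) / 4 = 0.21 in/h.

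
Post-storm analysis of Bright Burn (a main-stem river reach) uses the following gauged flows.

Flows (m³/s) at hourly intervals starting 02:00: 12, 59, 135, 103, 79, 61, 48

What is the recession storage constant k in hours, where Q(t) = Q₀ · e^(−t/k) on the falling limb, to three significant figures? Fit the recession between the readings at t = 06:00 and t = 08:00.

k ≈ 4.01 h

On the falling limb, Q drops from 79 to 48 m³/s between t = 06:00 and t = 08:00 (Δt = 2 h).
k = −Δt / ln(Q₂/Q₁) = −2 / ln(48/79) = 4.01 h.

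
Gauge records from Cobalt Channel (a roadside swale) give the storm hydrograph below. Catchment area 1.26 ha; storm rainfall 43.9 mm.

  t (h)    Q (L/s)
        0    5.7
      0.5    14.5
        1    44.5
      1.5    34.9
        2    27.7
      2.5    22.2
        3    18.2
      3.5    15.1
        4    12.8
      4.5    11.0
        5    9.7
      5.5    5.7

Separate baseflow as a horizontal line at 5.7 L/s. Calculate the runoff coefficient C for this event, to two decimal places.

C ≈ 0.50

ΣQ_DR = 153.6 L/s; V = ΣQ_DR·Δt = 2.765 × 10^5 L.
Runoff depth d = V / A = 21.94 mm.
C = d / P = 21.94 / 43.9 = 0.50.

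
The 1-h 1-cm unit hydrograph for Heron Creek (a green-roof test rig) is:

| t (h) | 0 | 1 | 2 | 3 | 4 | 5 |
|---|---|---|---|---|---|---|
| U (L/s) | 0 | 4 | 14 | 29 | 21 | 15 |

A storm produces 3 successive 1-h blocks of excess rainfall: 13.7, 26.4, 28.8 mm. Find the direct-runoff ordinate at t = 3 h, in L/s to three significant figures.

By discrete convolution, Q_j = Σ (P_i / 10 mm) · U_{j−i}.
At t = 3 h (j=3): Q = (13.7/10)·29 + (26.4/10)·14 + (28.8/10)·4 = 88.2 L/s.

Q ≈ 88.2 L/s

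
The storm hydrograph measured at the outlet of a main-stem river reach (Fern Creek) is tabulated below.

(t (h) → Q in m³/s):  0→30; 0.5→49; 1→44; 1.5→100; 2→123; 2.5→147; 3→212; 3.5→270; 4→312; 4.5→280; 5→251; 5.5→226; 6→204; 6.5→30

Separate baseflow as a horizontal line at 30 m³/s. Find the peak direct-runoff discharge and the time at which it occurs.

Subtracting baseflow gives direct-runoff ordinates: 0.0, 19.0, 14.0, 70.0, 93.0, 117.0, 182.0, 240.0, 282.0, 250.0, 221.0, 196.0, 174.0, 0.0 m³/s.
The maximum is 282.0 m³/s, occurring at the reading for t = 4 h.

Q_p = 282.0 m³/s at t = 4 h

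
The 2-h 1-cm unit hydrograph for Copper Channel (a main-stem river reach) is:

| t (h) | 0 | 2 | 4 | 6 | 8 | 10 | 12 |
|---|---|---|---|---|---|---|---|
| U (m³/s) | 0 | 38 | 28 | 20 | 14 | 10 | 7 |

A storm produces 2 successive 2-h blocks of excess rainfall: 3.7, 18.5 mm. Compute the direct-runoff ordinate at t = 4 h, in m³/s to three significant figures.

By discrete convolution, Q_j = Σ (P_i / 10 mm) · U_{j−i}.
At t = 4 h (j=2): Q = (3.7/10)·28 + (18.5/10)·38 = 80.7 m³/s.

Q ≈ 80.7 m³/s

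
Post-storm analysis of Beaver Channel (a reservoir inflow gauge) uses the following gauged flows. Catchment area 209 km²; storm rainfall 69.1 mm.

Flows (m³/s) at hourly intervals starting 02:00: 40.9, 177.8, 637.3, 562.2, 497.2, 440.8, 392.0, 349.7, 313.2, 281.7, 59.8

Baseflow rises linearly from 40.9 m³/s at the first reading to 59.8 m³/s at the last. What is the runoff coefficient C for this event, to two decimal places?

ΣQ_DR = 3199 m³/s; V = ΣQ_DR·Δt = 1.152 × 10^7 m³.
Runoff depth d = V / A = 55.10 mm.
C = d / P = 55.10 / 69.1 = 0.80.

C ≈ 0.80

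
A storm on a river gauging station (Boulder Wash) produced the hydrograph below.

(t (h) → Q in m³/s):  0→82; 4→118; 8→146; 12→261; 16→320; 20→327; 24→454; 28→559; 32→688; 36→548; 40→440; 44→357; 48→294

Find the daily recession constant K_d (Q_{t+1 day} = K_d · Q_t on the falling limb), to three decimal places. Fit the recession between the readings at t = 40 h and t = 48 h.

K_d ≈ 0.298

Between t = 40 h and t = 48 h the flow falls from 440 to 294 m³/s over 2×4 h = 8 h.
Per-interval ratio K = (294/440)^(1/2) = 0.8174; K_d = K^(24/4) = 0.298.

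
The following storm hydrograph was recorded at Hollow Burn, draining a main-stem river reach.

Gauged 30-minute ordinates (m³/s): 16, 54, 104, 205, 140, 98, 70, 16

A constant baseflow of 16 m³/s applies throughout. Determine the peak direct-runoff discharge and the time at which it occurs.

Q_p = 189.0 m³/s at t = 1.5 h

Subtracting baseflow gives direct-runoff ordinates: 0.0, 38.0, 88.0, 189.0, 124.0, 82.0, 54.0, 0.0 m³/s.
The maximum is 189.0 m³/s, occurring at the reading for t = 1.5 h.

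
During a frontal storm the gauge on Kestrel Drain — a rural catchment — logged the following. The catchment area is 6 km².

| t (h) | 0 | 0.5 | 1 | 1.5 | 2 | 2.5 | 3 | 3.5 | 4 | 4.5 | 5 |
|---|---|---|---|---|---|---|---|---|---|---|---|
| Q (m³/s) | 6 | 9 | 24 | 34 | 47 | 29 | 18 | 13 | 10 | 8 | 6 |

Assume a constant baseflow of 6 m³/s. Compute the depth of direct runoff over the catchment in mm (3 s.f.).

d ≈ 41.4 mm

Direct runoff: 0.0, 3.0, 18.0, 28.0, 41.0, 23.0, 12.0, 7.0, 4.0, 2.0, 0.0 m³/s; ΣQ_DR = 138.0 m³/s.
V = ΣQ_DR · Δt = 138.0 × 1800 s = 2.484 × 10^5 m³.
Over A = 6 km², depth = V / A = 41.4 mm.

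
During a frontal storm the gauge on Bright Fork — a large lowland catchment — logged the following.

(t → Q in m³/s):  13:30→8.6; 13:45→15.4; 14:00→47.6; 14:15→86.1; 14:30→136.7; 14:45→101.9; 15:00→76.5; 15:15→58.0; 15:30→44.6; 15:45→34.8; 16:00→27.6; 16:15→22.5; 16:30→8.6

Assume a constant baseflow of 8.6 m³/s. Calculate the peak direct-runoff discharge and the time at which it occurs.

Q_p = 128.1 m³/s at t = 14:30

Subtracting baseflow gives direct-runoff ordinates: 0.0, 6.8, 39.0, 77.5, 128.1, 93.3, 67.9, 49.4, 36.0, 26.2, 19.0, 13.9, 0.0 m³/s.
The maximum is 128.1 m³/s, occurring at the reading for t = 14:30.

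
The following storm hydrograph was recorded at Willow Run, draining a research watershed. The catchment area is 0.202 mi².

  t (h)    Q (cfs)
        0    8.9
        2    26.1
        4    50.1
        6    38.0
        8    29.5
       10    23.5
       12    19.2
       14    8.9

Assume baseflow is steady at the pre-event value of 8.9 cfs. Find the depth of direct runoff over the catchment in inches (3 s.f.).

Direct runoff: 0.0, 17.2, 41.2, 29.1, 20.6, 14.6, 10.3, 0.0 cfs; ΣQ_DR = 133.0 cfs.
V = ΣQ_DR · Δt = 133.0 × 7200 s = 9.576 × 10^5 ft³.
Over A = 0.202 mi², depth = V / A = 2.04 in.

d ≈ 2.04 in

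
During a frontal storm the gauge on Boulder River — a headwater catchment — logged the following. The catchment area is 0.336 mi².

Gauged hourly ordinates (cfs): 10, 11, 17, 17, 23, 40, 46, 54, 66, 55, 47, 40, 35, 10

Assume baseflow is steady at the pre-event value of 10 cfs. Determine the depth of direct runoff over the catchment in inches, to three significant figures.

Direct runoff: 0.0, 1.0, 7.0, 7.0, 13.0, 30.0, 36.0, 44.0, 56.0, 45.0, 37.0, 30.0, 25.0, 0.0 cfs; ΣQ_DR = 331.0 cfs.
V = ΣQ_DR · Δt = 331.0 × 3600 s = 1.192 × 10^6 ft³.
Over A = 0.336 mi², depth = V / A = 1.53 in.

d ≈ 1.53 in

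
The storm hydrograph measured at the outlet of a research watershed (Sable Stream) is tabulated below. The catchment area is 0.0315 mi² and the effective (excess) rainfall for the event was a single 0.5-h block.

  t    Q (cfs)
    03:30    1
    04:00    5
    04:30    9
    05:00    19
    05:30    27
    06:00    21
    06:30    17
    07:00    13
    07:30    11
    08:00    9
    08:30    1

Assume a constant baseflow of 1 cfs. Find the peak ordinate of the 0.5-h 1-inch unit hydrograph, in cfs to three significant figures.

U_p ≈ 8.66 cfs

Direct runoff: 0.0, 4.0, 8.0, 18.0, 26.0, 20.0, 16.0, 12.0, 10.0, 8.0, 0.0 cfs; ΣQ_DR = 122.0 cfs, peak = 26.0 cfs.
Runoff depth d = ΣQ_DR·Δt / A = 122.0 × 1800 / (0.0315 mi²) = 3.001 in.
The 1-inch UH is the DRH scaled by (1 in)/d, so U_p = 26.0 × 1/3.001 = 8.66 cfs.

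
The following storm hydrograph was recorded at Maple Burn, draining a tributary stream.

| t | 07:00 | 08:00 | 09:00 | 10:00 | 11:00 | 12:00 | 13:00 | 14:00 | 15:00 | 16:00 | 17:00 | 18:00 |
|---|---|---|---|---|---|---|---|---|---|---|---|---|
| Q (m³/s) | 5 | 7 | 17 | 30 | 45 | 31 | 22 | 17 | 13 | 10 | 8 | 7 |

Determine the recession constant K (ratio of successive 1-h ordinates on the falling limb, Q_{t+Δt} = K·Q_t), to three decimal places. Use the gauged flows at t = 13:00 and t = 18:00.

K ≈ 0.795

Using the recession-limb readings at t = 13:00 and t = 18:00: Q falls from 22 to 7 m³/s over 5 intervals.
K = (Q₂/Q₁)^(1/5) = (7/22)^(1/5) = 0.795.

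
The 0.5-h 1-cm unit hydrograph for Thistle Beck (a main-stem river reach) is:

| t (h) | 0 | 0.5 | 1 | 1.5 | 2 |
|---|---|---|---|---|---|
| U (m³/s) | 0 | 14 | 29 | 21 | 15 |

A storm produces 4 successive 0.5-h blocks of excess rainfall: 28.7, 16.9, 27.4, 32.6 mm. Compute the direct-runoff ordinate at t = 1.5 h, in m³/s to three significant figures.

Q ≈ 148 m³/s

By discrete convolution, Q_j = Σ (P_i / 10 mm) · U_{j−i}.
At t = 1.5 h (j=3): Q = (28.7/10)·21 + (16.9/10)·29 + (27.4/10)·14 + (32.6/10)·0 = 148 m³/s.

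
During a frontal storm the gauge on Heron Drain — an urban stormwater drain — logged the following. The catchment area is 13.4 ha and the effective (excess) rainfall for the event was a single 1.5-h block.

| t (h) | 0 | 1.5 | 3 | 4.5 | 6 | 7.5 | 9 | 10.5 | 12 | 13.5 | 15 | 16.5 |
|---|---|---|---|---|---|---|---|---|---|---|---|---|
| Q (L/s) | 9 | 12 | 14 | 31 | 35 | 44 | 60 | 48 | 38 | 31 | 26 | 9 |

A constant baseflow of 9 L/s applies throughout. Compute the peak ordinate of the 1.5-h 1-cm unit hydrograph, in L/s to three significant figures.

Direct runoff: 0.0, 3.0, 5.0, 22.0, 26.0, 35.0, 51.0, 39.0, 29.0, 22.0, 17.0, 0.0 L/s; ΣQ_DR = 249.0 L/s, peak = 51.0 L/s.
Runoff depth d = ΣQ_DR·Δt / A = 249.0 × 5400 / (13.4 ha) = 10.03 mm.
The 1-cm UH is the DRH scaled by (10 mm)/d, so U_p = 51.0 × 10/10.03 = 50.8 L/s.

U_p ≈ 50.8 L/s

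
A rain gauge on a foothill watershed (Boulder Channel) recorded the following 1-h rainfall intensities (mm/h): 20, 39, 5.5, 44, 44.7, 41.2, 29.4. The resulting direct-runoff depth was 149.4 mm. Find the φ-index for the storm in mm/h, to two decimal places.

φ ≈ 11.48 mm/h

Only the 6 blocks with intensity above φ contribute runoff: 20, 39, 44, 44.7, 41.2, 29.4 mm/h.
Σ(I−φ)·Δt = d  ⇒  (20+39+44+44.7+41.2+29.4 − 6φ)·1 = 149.4
φ = (218.3 − 149.4/1) / 6 = 11.48 mm/h.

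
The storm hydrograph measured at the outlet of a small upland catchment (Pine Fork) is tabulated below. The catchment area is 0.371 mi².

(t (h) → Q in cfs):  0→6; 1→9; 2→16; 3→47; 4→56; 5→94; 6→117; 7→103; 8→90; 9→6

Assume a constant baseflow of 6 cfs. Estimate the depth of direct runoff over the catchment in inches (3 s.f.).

Direct runoff: 0.0, 3.0, 10.0, 41.0, 50.0, 88.0, 111.0, 97.0, 84.0, 0.0 cfs; ΣQ_DR = 484.0 cfs.
V = ΣQ_DR · Δt = 484.0 × 3600 s = 1.742 × 10^6 ft³.
Over A = 0.371 mi², depth = V / A = 2.02 in.

d ≈ 2.02 in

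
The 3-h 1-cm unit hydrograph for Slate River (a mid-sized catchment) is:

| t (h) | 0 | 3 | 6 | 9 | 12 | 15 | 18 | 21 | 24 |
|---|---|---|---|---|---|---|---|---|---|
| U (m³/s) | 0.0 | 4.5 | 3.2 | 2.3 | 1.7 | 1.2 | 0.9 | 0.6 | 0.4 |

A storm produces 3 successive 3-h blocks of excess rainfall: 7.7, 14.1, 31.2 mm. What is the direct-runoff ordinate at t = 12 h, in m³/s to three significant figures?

Q ≈ 14.5 m³/s

By discrete convolution, Q_j = Σ (P_i / 10 mm) · U_{j−i}.
At t = 12 h (j=4): Q = (7.7/10)·1.7 + (14.1/10)·2.3 + (31.2/10)·3.2 = 14.5 m³/s.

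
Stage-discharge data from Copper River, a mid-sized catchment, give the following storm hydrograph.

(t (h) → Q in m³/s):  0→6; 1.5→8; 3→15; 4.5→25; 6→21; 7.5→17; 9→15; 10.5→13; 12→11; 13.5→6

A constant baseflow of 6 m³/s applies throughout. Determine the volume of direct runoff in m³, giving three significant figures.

V ≈ 4.16 × 10^5 m³

Direct-runoff ordinates (Q − Q_b): 0.0, 2.0, 9.0, 19.0, 15.0, 11.0, 9.0, 7.0, 5.0, 0.0 m³/s.
ΣQ_DR = 77.00 m³/s.
With Δt = 1.5 h = 5400 s, V = ΣQ_DR · Δt = 77.00 × 5400 = 4.16 × 10^5 m³.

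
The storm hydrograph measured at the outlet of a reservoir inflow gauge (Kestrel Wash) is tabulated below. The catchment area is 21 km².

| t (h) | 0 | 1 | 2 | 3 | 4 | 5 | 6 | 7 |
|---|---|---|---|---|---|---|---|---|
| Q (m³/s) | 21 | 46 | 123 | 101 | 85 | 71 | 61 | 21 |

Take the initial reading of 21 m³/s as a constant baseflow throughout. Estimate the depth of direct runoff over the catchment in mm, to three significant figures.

Direct runoff: 0.0, 25.0, 102.0, 80.0, 64.0, 50.0, 40.0, 0.0 m³/s; ΣQ_DR = 361.0 m³/s.
V = ΣQ_DR · Δt = 361.0 × 3600 s = 1.300 × 10^6 m³.
Over A = 21 km², depth = V / A = 61.9 mm.

d ≈ 61.9 mm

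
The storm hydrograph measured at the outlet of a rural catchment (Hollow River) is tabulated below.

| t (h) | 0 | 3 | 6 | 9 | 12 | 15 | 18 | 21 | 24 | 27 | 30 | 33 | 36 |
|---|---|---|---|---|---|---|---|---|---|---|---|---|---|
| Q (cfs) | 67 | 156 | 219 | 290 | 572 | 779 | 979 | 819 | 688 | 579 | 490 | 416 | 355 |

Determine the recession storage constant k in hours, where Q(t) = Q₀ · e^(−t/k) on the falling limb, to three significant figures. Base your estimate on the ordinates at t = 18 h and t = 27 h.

k ≈ 17.1 h

On the falling limb, Q drops from 979 to 579 cfs between t = 18 h and t = 27 h (Δt = 9 h).
k = −Δt / ln(Q₂/Q₁) = −9 / ln(579/979) = 17.1 h.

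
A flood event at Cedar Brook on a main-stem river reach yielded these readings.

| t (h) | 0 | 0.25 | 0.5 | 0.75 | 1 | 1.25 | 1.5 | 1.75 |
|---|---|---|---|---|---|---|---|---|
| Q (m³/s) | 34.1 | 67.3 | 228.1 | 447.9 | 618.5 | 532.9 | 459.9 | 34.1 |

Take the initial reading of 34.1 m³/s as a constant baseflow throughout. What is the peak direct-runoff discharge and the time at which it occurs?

Subtracting baseflow gives direct-runoff ordinates: 0.0, 33.2, 194.0, 413.8, 584.4, 498.8, 425.8, 0.0 m³/s.
The maximum is 584.4 m³/s, occurring at the reading for t = 1 h.

Q_p = 584.4 m³/s at t = 1 h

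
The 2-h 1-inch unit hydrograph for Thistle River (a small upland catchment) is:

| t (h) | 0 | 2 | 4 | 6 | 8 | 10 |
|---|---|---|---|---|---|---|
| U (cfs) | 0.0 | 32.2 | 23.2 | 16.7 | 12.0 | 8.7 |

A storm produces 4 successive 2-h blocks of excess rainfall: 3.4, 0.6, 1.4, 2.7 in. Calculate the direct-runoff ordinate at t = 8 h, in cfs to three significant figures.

Q ≈ 170 cfs

By discrete convolution, Q_j = Σ (P_i / 1 in) · U_{j−i}.
At t = 8 h (j=4): Q = (3.4/1)·12.0 + (0.6/1)·16.7 + (1.4/1)·23.2 + (2.7/1)·32.2 = 170 cfs.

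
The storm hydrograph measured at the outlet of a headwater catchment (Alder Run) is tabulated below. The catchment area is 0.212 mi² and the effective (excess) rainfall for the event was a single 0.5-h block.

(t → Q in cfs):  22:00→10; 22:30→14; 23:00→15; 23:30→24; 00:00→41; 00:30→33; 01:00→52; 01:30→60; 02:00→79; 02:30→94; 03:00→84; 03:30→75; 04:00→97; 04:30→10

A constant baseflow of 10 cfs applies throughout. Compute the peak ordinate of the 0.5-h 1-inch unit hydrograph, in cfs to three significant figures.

U_p ≈ 43.4 cfs

Direct runoff: 0.0, 4.0, 5.0, 14.0, 31.0, 23.0, 42.0, 50.0, 69.0, 84.0, 74.0, 65.0, 87.0, 0.0 cfs; ΣQ_DR = 548.0 cfs, peak = 87.0 cfs.
Runoff depth d = ΣQ_DR·Δt / A = 548.0 × 1800 / (0.212 mi²) = 2.003 in.
The 1-inch UH is the DRH scaled by (1 in)/d, so U_p = 87.0 × 1/2.003 = 43.4 cfs.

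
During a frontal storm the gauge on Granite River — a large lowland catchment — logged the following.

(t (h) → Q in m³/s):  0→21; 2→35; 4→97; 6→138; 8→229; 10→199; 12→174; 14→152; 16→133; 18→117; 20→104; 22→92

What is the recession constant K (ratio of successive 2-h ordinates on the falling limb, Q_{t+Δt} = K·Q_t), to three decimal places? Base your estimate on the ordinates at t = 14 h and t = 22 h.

K ≈ 0.882

Using the recession-limb readings at t = 14 h and t = 22 h: Q falls from 152 to 92 m³/s over 4 intervals.
K = (Q₂/Q₁)^(1/4) = (92/152)^(1/4) = 0.882.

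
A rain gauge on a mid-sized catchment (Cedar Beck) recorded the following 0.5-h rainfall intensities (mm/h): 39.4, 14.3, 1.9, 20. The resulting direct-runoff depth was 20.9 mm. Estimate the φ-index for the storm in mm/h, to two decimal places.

Only the 3 blocks with intensity above φ contribute runoff: 39.4, 14.3, 20 mm/h.
Σ(I−φ)·Δt = d  ⇒  (39.4+14.3+20 − 3φ)·0.5 = 20.9
φ = (73.70 − 20.9/0.5) / 3 = 10.63 mm/h.

φ ≈ 10.63 mm/h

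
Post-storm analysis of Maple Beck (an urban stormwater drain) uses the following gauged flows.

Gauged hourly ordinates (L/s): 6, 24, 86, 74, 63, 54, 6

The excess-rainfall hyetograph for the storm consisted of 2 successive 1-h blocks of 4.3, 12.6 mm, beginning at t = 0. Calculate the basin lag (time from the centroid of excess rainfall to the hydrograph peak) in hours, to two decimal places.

Centroid of excess rainfall: t_c = Σ P_i·t̄_i / ΣP_i = 1.2456 h (block centres at 0.5, 1.5 h).
Hydrograph peak occurs at t = 2 h, so basin lag t_L = 2 − 1.2456 = 0.75 h.

t_L ≈ 0.75 h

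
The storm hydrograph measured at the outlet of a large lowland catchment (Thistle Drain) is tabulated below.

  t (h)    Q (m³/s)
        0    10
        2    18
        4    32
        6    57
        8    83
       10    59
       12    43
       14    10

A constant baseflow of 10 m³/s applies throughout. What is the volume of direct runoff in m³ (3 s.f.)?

V ≈ 1.67 × 10^6 m³

Direct-runoff ordinates (Q − Q_b): 0.0, 8.0, 22.0, 47.0, 73.0, 49.0, 33.0, 0.0 m³/s.
ΣQ_DR = 232.0 m³/s.
With Δt = 2 h = 7200 s, V = ΣQ_DR · Δt = 232.0 × 7200 = 1.67 × 10^6 m³.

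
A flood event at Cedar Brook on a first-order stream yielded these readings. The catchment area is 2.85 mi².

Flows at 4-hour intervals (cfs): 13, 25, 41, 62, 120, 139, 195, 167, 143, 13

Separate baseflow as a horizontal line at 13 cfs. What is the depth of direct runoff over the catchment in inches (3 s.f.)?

d ≈ 1.71 in

Direct runoff: 0.0, 12.0, 28.0, 49.0, 107.0, 126.0, 182.0, 154.0, 130.0, 0.0 cfs; ΣQ_DR = 788.0 cfs.
V = ΣQ_DR · Δt = 788.0 × 14400 s = 1.135 × 10^7 ft³.
Over A = 2.85 mi², depth = V / A = 1.71 in.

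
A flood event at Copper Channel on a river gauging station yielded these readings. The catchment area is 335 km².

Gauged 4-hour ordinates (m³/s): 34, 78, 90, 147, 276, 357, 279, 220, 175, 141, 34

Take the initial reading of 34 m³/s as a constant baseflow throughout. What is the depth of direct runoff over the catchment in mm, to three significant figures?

d ≈ 62.6 mm

Direct runoff: 0.0, 44.0, 56.0, 113.0, 242.0, 323.0, 245.0, 186.0, 141.0, 107.0, 0.0 m³/s; ΣQ_DR = 1457 m³/s.
V = ΣQ_DR · Δt = 1457 × 14400 s = 2.098 × 10^7 m³.
Over A = 335 km², depth = V / A = 62.6 mm.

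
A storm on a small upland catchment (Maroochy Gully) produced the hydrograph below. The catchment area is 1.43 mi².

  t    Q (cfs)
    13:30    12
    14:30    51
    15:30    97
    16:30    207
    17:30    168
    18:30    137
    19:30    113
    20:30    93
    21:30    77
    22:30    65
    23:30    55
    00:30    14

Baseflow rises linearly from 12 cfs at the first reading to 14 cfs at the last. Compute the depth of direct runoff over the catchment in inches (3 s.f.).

Direct runoff: 0.00, 38.82, 84.64, 194.45, 155.27, 124.09, 99.91, 79.73, 63.55, 51.36, 41.18, 0.00 cfs; ΣQ_DR = 933.0 cfs.
V = ΣQ_DR · Δt = 933.0 × 3600 s = 3.359 × 10^6 ft³.
Over A = 1.43 mi², depth = V / A = 1.01 in.

d ≈ 1.01 in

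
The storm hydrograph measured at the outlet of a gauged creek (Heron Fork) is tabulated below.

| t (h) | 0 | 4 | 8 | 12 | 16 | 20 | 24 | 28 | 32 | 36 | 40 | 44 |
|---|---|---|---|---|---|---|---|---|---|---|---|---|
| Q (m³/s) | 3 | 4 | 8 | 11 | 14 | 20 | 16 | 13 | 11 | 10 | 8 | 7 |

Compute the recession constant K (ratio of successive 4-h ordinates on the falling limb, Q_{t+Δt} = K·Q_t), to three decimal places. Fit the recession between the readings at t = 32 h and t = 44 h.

Using the recession-limb readings at t = 32 h and t = 44 h: Q falls from 11 to 7 m³/s over 3 intervals.
K = (Q₂/Q₁)^(1/3) = (7/11)^(1/3) = 0.860.

K ≈ 0.860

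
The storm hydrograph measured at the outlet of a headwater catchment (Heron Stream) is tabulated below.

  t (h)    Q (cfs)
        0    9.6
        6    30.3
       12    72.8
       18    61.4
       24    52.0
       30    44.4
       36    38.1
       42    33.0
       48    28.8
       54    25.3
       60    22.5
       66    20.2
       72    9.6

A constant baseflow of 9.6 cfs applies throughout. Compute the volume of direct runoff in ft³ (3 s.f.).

V ≈ 6.98 × 10^6 ft³

Direct-runoff ordinates (Q − Q_b): 0.0, 20.7, 63.2, 51.8, 42.4, 34.8, 28.5, 23.4, 19.2, 15.7, 12.9, 10.6, 0.0 cfs.
ΣQ_DR = 323.2 cfs.
With Δt = 6 h = 21600 s, V = ΣQ_DR · Δt = 323.2 × 21600 = 6.98 × 10^6 ft³.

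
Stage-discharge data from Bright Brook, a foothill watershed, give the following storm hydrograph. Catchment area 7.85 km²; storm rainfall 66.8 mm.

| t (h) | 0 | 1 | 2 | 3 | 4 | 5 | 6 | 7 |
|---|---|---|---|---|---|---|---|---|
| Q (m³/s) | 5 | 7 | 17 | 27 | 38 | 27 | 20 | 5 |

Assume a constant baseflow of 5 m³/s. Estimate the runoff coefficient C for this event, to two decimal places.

C ≈ 0.73

ΣQ_DR = 106.0 m³/s; V = ΣQ_DR·Δt = 3.816 × 10^5 m³.
Runoff depth d = V / A = 48.61 mm.
C = d / P = 48.61 / 66.8 = 0.73.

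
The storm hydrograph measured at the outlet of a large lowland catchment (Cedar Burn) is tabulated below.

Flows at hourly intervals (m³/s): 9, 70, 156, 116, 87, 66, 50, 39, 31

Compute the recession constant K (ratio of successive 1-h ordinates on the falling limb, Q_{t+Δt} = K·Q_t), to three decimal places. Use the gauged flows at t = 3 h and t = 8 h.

K ≈ 0.768

Using the recession-limb readings at t = 3 h and t = 8 h: Q falls from 116 to 31 m³/s over 5 intervals.
K = (Q₂/Q₁)^(1/5) = (31/116)^(1/5) = 0.768.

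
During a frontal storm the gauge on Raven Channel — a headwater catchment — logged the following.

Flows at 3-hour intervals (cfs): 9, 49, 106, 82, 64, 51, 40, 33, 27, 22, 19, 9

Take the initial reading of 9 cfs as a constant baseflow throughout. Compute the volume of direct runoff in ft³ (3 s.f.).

V ≈ 4.35 × 10^6 ft³

Direct-runoff ordinates (Q − Q_b): 0.0, 40.0, 97.0, 73.0, 55.0, 42.0, 31.0, 24.0, 18.0, 13.0, 10.0, 0.0 cfs.
ΣQ_DR = 403.0 cfs.
With Δt = 3 h = 10800 s, V = ΣQ_DR · Δt = 403.0 × 10800 = 4.35 × 10^6 ft³.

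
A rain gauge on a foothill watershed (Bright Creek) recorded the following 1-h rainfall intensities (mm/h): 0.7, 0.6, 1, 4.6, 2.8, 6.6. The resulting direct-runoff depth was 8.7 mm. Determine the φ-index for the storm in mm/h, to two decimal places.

φ ≈ 1.77 mm/h

Only the 3 blocks with intensity above φ contribute runoff: 4.6, 2.8, 6.6 mm/h.
Σ(I−φ)·Δt = d  ⇒  (4.6+2.8+6.6 − 3φ)·1 = 8.7
φ = (14.00 − 8.7/1) / 3 = 1.77 mm/h.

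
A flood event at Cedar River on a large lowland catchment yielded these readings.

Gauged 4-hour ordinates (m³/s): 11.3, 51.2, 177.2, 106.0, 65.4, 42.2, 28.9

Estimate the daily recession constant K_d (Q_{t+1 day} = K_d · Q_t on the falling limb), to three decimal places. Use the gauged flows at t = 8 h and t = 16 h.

K_d ≈ 0.050

Between t = 8 h and t = 16 h the flow falls from 177.2 to 65.4 m³/s over 2×4 h = 8 h.
Per-interval ratio K = (65.4/177.2)^(1/2) = 0.6075; K_d = K^(24/4) = 0.050.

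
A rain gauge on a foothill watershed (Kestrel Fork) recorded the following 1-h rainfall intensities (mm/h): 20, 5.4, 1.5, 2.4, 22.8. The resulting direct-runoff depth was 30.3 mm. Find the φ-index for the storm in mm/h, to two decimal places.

φ ≈ 6.25 mm/h

Only the 2 blocks with intensity above φ contribute runoff: 20, 22.8 mm/h.
Σ(I−φ)·Δt = d  ⇒  (20+22.8 − 2φ)·1 = 30.3
φ = (42.80 − 30.3/1) / 2 = 6.25 mm/h.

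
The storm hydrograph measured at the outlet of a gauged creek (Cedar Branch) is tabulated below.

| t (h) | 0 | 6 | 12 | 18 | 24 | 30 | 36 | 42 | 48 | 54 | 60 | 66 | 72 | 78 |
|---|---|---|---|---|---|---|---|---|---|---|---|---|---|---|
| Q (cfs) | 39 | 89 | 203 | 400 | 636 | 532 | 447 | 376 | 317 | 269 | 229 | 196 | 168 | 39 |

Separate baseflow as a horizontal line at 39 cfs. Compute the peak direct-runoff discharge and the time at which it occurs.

Q_p = 597.0 cfs at t = 24 h

Subtracting baseflow gives direct-runoff ordinates: 0.0, 50.0, 164.0, 361.0, 597.0, 493.0, 408.0, 337.0, 278.0, 230.0, 190.0, 157.0, 129.0, 0.0 cfs.
The maximum is 597.0 cfs, occurring at the reading for t = 24 h.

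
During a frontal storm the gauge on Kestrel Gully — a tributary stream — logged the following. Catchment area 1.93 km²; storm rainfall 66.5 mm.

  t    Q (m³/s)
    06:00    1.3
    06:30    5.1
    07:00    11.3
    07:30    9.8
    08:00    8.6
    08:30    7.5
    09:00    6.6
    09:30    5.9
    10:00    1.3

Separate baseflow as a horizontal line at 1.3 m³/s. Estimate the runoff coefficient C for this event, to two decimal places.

ΣQ_DR = 45.70 m³/s; V = ΣQ_DR·Δt = 82260 m³.
Runoff depth d = V / A = 42.62 mm.
C = d / P = 42.62 / 66.5 = 0.64.

C ≈ 0.64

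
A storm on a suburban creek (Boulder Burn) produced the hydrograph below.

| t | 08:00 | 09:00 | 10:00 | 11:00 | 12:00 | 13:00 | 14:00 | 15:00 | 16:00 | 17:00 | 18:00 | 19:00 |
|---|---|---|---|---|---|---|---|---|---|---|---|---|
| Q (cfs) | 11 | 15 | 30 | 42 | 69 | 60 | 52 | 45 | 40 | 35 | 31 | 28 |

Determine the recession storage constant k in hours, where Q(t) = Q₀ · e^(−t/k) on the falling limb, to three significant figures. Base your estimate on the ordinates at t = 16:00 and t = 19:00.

On the falling limb, Q drops from 40 to 28 cfs between t = 16:00 and t = 19:00 (Δt = 3 h).
k = −Δt / ln(Q₂/Q₁) = −3 / ln(28/40) = 8.41 h.

k ≈ 8.41 h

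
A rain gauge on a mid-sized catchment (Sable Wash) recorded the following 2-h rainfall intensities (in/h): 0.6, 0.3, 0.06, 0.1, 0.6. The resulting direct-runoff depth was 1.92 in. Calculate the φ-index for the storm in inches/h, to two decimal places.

φ ≈ 0.18 in/h

Only the 3 blocks with intensity above φ contribute runoff: 0.6, 0.3, 0.6 in/h.
Σ(I−φ)·Δt = d  ⇒  (0.6+0.3+0.6 − 3φ)·2 = 1.92
φ = (1.500 − 1.92/2) / 3 = 0.18 in/h.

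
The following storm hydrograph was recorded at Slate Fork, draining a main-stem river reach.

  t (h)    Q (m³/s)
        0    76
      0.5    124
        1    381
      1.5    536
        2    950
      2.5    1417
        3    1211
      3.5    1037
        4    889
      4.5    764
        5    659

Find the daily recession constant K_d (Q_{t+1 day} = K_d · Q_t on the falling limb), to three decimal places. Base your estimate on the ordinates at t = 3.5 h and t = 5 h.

K_d ≈ 0.001

Between t = 3.5 h and t = 5 h the flow falls from 1037 to 659 m³/s over 3×0.5 h = 1.5 h.
Per-interval ratio K = (659/1037)^(1/3) = 0.8597; K_d = K^(24/0.5) = 0.001.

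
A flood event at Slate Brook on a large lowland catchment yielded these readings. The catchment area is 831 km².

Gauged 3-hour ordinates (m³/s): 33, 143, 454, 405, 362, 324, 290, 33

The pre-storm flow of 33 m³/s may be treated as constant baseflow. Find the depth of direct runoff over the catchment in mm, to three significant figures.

Direct runoff: 0.0, 110.0, 421.0, 372.0, 329.0, 291.0, 257.0, 0.0 m³/s; ΣQ_DR = 1780 m³/s.
V = ΣQ_DR · Δt = 1780 × 10800 s = 1.922 × 10^7 m³.
Over A = 831 km², depth = V / A = 23.1 mm.

d ≈ 23.1 mm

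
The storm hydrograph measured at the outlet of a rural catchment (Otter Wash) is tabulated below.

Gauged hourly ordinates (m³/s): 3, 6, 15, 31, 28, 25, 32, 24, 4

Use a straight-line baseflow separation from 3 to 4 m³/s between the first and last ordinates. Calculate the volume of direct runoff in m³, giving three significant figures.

V ≈ 4.91 × 10^5 m³

Direct-runoff ordinates (Q − Q_b): 0.00, 2.88, 11.75, 27.62, 24.50, 21.38, 28.25, 20.12, 0.00 m³/s.
ΣQ_DR = 136.5 m³/s.
With Δt = 1 h = 3600 s, V = ΣQ_DR · Δt = 136.5 × 3600 = 4.91 × 10^5 m³.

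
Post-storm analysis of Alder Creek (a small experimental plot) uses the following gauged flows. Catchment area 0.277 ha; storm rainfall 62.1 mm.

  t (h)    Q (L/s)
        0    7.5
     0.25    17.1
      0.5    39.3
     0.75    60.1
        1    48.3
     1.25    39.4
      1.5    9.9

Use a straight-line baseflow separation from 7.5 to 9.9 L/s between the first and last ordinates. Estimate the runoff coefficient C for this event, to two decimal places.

ΣQ_DR = 160.7 L/s; V = ΣQ_DR·Δt = 1.446 × 10^5 L.
Runoff depth d = V / A = 52.21 mm.
C = d / P = 52.21 / 62.1 = 0.84.

C ≈ 0.84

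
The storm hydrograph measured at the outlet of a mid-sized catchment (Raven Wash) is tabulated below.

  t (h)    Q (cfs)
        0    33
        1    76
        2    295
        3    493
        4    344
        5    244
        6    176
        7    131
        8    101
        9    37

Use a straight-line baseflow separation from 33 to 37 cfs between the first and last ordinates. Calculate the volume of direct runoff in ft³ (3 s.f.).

Direct-runoff ordinates (Q − Q_b): 0.00, 42.56, 261.11, 458.67, 309.22, 208.78, 140.33, 94.89, 64.44, 0.00 cfs.
ΣQ_DR = 1580 cfs.
With Δt = 1 h = 3600 s, V = ΣQ_DR · Δt = 1580 × 3600 = 5.69 × 10^6 ft³.

V ≈ 5.69 × 10^6 ft³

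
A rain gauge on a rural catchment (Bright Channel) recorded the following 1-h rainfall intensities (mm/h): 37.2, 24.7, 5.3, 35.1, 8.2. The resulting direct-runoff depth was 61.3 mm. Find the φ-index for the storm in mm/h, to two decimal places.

Only the 3 blocks with intensity above φ contribute runoff: 37.2, 24.7, 35.1 mm/h.
Σ(I−φ)·Δt = d  ⇒  (37.2+24.7+35.1 − 3φ)·1 = 61.3
φ = (97.00 − 61.3/1) / 3 = 11.90 mm/h.

φ ≈ 11.90 mm/h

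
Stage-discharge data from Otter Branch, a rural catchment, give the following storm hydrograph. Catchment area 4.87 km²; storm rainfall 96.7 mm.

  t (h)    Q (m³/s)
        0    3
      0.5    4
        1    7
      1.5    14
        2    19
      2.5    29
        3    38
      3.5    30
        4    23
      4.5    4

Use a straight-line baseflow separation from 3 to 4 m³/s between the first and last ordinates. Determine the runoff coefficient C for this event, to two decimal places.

ΣQ_DR = 136.0 m³/s; V = ΣQ_DR·Δt = 2.448 × 10^5 m³.
Runoff depth d = V / A = 50.27 mm.
C = d / P = 50.27 / 96.7 = 0.52.

C ≈ 0.52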